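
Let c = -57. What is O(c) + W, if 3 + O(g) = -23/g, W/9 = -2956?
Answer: -1516576/57 ≈ -26607.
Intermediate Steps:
W = -26604 (W = 9*(-2956) = -26604)
O(g) = -3 - 23/g
O(c) + W = (-3 - 23/(-57)) - 26604 = (-3 - 23*(-1/57)) - 26604 = (-3 + 23/57) - 26604 = -148/57 - 26604 = -1516576/57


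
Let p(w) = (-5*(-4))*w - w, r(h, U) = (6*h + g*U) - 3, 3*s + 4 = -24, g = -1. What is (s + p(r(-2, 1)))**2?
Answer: 883600/9 ≈ 98178.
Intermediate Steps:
s = -28/3 (s = -4/3 + (1/3)*(-24) = -4/3 - 8 = -28/3 ≈ -9.3333)
r(h, U) = -3 - U + 6*h (r(h, U) = (6*h - U) - 3 = (-U + 6*h) - 3 = -3 - U + 6*h)
p(w) = 19*w (p(w) = 20*w - w = 19*w)
(s + p(r(-2, 1)))**2 = (-28/3 + 19*(-3 - 1*1 + 6*(-2)))**2 = (-28/3 + 19*(-3 - 1 - 12))**2 = (-28/3 + 19*(-16))**2 = (-28/3 - 304)**2 = (-940/3)**2 = 883600/9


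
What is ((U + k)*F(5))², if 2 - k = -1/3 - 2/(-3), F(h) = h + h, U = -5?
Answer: 10000/9 ≈ 1111.1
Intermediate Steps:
F(h) = 2*h
k = 5/3 (k = 2 - (-1/3 - 2/(-3)) = 2 - (-1*⅓ - 2*(-⅓)) = 2 - (-⅓ + ⅔) = 2 - 1*⅓ = 2 - ⅓ = 5/3 ≈ 1.6667)
((U + k)*F(5))² = ((-5 + 5/3)*(2*5))² = (-10/3*10)² = (-100/3)² = 10000/9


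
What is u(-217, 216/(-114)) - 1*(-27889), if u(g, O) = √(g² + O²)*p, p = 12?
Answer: 27889 + 1020*√2353/19 ≈ 30493.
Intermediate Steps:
u(g, O) = 12*√(O² + g²) (u(g, O) = √(g² + O²)*12 = √(O² + g²)*12 = 12*√(O² + g²))
u(-217, 216/(-114)) - 1*(-27889) = 12*√((216/(-114))² + (-217)²) - 1*(-27889) = 12*√((216*(-1/114))² + 47089) + 27889 = 12*√((-36/19)² + 47089) + 27889 = 12*√(1296/361 + 47089) + 27889 = 12*√(17000425/361) + 27889 = 12*(85*√2353/19) + 27889 = 1020*√2353/19 + 27889 = 27889 + 1020*√2353/19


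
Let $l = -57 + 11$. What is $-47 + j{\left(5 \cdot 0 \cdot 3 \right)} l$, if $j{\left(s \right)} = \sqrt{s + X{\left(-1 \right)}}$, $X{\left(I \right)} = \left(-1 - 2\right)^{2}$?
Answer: $-185$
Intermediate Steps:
$X{\left(I \right)} = 9$ ($X{\left(I \right)} = \left(-3\right)^{2} = 9$)
$j{\left(s \right)} = \sqrt{9 + s}$ ($j{\left(s \right)} = \sqrt{s + 9} = \sqrt{9 + s}$)
$l = -46$
$-47 + j{\left(5 \cdot 0 \cdot 3 \right)} l = -47 + \sqrt{9 + 5 \cdot 0 \cdot 3} \left(-46\right) = -47 + \sqrt{9 + 0 \cdot 3} \left(-46\right) = -47 + \sqrt{9 + 0} \left(-46\right) = -47 + \sqrt{9} \left(-46\right) = -47 + 3 \left(-46\right) = -47 - 138 = -185$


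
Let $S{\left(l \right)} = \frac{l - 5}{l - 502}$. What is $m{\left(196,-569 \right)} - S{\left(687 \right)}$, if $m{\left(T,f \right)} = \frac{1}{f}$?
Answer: $- \frac{388243}{105265} \approx -3.6882$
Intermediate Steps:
$S{\left(l \right)} = \frac{-5 + l}{-502 + l}$
$m{\left(196,-569 \right)} - S{\left(687 \right)} = \frac{1}{-569} - \frac{-5 + 687}{-502 + 687} = - \frac{1}{569} - \frac{1}{185} \cdot 682 = - \frac{1}{569} - \frac{682}{185} = - \frac{388243}{105265}$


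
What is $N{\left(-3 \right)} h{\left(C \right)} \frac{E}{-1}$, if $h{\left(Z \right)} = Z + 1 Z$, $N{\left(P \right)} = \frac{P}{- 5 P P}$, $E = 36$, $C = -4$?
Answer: $\frac{96}{5} \approx 19.2$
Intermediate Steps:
$N{\left(P \right)} = - \frac{1}{5 P}$ ($N{\left(P \right)} = \frac{P}{\left(-5\right) P^{2}} = P \left(- \frac{1}{5 P^{2}}\right) = - \frac{1}{5 P}$)
$h{\left(Z \right)} = 2 Z$ ($h{\left(Z \right)} = Z + Z = 2 Z$)
$N{\left(-3 \right)} h{\left(C \right)} \frac{E}{-1} = - \frac{1}{5 \left(-3\right)} 2 \left(-4\right) \frac{36}{-1} = \left(- \frac{1}{5}\right) \left(- \frac{1}{3}\right) \left(-8\right) 36 \left(-1\right) = \frac{1}{15} \left(-8\right) \left(-36\right) = \left(- \frac{8}{15}\right) \left(-36\right) = \frac{96}{5}$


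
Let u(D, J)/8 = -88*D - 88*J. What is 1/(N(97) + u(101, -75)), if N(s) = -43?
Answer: -1/18347 ≈ -5.4505e-5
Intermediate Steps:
u(D, J) = -704*D - 704*J (u(D, J) = 8*(-88*D - 88*J) = -704*D - 704*J)
1/(N(97) + u(101, -75)) = 1/(-43 + (-704*101 - 704*(-75))) = 1/(-43 + (-71104 + 52800)) = 1/(-43 - 18304) = 1/(-18347) = -1/18347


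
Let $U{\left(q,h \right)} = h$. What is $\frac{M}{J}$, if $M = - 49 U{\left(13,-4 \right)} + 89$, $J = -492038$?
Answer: $- \frac{285}{492038} \approx -0.00057922$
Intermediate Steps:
$M = 285$ ($M = \left(-49\right) \left(-4\right) + 89 = 196 + 89 = 285$)
$\frac{M}{J} = \frac{285}{-492038} = 285 \left(- \frac{1}{492038}\right) = - \frac{285}{492038}$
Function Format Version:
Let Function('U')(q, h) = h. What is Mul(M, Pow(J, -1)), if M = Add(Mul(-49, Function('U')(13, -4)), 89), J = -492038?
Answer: Rational(-285, 492038) ≈ -0.00057922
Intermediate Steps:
M = 285 (M = Add(Mul(-49, -4), 89) = Add(196, 89) = 285)
Mul(M, Pow(J, -1)) = Mul(285, Pow(-492038, -1)) = Mul(285, Rational(-1, 492038)) = Rational(-285, 492038)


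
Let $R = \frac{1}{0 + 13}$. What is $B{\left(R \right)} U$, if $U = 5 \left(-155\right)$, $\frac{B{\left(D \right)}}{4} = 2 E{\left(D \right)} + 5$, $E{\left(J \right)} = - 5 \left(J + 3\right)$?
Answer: $\frac{1038500}{13} \approx 79885.0$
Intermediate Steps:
$E{\left(J \right)} = -15 - 5 J$ ($E{\left(J \right)} = - 5 \left(3 + J\right) = -15 - 5 J$)
$R = \frac{1}{13} \approx 0.076923$
$B{\left(D \right)} = -100 - 40 D$ ($B{\left(D \right)} = 4 \left(2 \left(-15 - 5 D\right) + 5\right) = 4 \left(\left(-30 - 10 D\right) + 5\right) = 4 \left(-25 - 10 D\right) = -100 - 40 D$)
$U = -775$
$B{\left(R \right)} U = \left(-100 - \frac{40}{13}\right) \left(-775\right) = \left(- \frac{1340}{13}\right) \left(-775\right) = \frac{1038500}{13}$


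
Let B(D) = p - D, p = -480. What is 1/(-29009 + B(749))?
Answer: -1/30238 ≈ -3.3071e-5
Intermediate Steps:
B(D) = -480 - D
1/(-29009 + B(749)) = 1/(-29009 + (-480 - 1*749)) = 1/(-29009 + (-480 - 749)) = 1/(-29009 - 1229) = 1/(-30238) = -1/30238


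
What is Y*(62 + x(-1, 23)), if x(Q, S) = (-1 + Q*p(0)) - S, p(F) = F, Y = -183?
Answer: -6954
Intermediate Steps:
x(Q, S) = -1 - S (x(Q, S) = (-1 + Q*0) - S = (-1 + 0) - S = -1 - S)
Y*(62 + x(-1, 23)) = -183*(62 + (-1 - 1*23)) = -183*(62 + (-1 - 23)) = -183*(62 - 24) = -183*38 = -6954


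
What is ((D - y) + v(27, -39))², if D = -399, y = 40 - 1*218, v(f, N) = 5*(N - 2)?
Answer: 181476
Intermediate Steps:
v(f, N) = -10 + 5*N (v(f, N) = 5*(-2 + N) = -10 + 5*N)
y = -178 (y = 40 - 218 = -178)
((D - y) + v(27, -39))² = ((-399 - 1*(-178)) + (-10 + 5*(-39)))² = ((-399 + 178) + (-10 - 195))² = (-221 - 205)² = (-426)² = 181476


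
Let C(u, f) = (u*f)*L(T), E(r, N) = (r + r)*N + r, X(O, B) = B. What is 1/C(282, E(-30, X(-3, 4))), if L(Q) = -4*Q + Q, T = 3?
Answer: 1/685260 ≈ 1.4593e-6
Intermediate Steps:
L(Q) = -3*Q
E(r, N) = r + 2*N*r (E(r, N) = (2*r)*N + r = 2*N*r + r = r + 2*N*r)
C(u, f) = -9*f*u (C(u, f) = (u*f)*(-3*3) = (f*u)*(-9) = -9*f*u)
1/C(282, E(-30, X(-3, 4))) = 1/(-9*(-30*(1 + 2*4))*282) = 1/(-9*(-30*(1 + 8))*282) = 1/(-9*(-30*9)*282) = 1/(-9*(-270)*282) = 1/685260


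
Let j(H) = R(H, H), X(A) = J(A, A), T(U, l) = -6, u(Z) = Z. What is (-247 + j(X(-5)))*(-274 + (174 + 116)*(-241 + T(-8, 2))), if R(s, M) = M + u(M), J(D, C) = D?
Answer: 18479328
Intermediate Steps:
R(s, M) = 2*M (R(s, M) = M + M = 2*M)
X(A) = A
j(H) = 2*H
(-247 + j(X(-5)))*(-274 + (174 + 116)*(-241 + T(-8, 2))) = (-247 + 2*(-5))*(-274 + (174 + 116)*(-241 - 6)) = (-247 - 10)*(-274 + 290*(-247)) = -257*(-274 - 71630) = -257*(-71904) = 18479328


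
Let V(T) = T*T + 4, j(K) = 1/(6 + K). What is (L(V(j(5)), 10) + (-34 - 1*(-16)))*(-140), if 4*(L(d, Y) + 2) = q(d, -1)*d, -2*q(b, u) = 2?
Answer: 355775/121 ≈ 2940.3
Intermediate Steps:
q(b, u) = -1 (q(b, u) = -½*2 = -1)
V(T) = 4 + T² (V(T) = T² + 4 = 4 + T²)
L(d, Y) = -2 - d/4 (L(d, Y) = -2 + (-d)/4 = -2 - d/4)
(L(V(j(5)), 10) + (-34 - 1*(-16)))*(-140) = ((-2 - (4 + (1/(6 + 5))²)/4) + (-34 - 1*(-16)))*(-140) = ((-2 - (4 + (1/11)²)/4) + (-34 + 16))*(-140) = ((-2 - (4 + (1/11)²)/4) - 18)*(-140) = ((-2 - (4 + 1/121)/4) - 18)*(-140) = ((-2 - ¼*485/121) - 18)*(-140) = ((-2 - 485/484) - 18)*(-140) = (-1453/484 - 18)*(-140) = -10165/484*(-140) = 355775/121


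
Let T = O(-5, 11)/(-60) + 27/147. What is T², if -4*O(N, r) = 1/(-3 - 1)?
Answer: 73805281/2212761600 ≈ 0.033354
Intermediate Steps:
O(N, r) = 1/16 (O(N, r) = -1/(4*(-3 - 1)) = -¼/(-4) = -¼*(-¼) = 1/16)
T = 8591/47040 (T = (1/16)/(-60) + 27/147 = (1/16)*(-1/60) + 27*(1/147) = -1/960 + 9/49 = 8591/47040 ≈ 0.18263)
T² = (8591/47040)² = 73805281/2212761600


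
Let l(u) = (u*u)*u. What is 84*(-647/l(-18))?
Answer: 4529/486 ≈ 9.3189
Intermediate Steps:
l(u) = u**3 (l(u) = u**2*u = u**3)
84*(-647/l(-18)) = 84*(-647/((-18)**3)) = 84*(-647/(-5832)) = 84*(-647*(-1/5832)) = 84*(647/5832) = 4529/486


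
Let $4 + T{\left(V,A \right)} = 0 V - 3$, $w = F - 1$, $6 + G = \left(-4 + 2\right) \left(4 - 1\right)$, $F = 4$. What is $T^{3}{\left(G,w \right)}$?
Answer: $-343$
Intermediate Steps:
$G = -12$ ($G = -6 + \left(-4 + 2\right) \left(4 - 1\right) = -6 - 6 = -12$)
$w = 3$ ($w = 4 - 1 = 3$)
$T{\left(V,A \right)} = -7$ ($T{\left(V,A \right)} = -4 - \left(3 + 0 V\right) = -4 + \left(0 - 3\right) = -4 - 3 = -7$)
$T^{3}{\left(G,w \right)} = \left(-7\right)^{3} = -343$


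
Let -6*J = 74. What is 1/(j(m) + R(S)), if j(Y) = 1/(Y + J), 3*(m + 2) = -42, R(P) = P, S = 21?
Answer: 85/1782 ≈ 0.047699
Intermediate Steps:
J = -37/3 (J = -1/6*74 = -37/3 ≈ -12.333)
m = -16 (m = -2 + (1/3)*(-42) = -2 - 14 = -16)
j(Y) = 1/(-37/3 + Y) (j(Y) = 1/(Y - 37/3) = 1/(-37/3 + Y))
1/(j(m) + R(S)) = 1/(3/(-37 + 3*(-16)) + 21) = 1/(3/(-37 - 48) + 21) = 1/(3/(-85) + 21) = 1/(3*(-1/85) + 21) = 1/(-3/85 + 21) = 1/(1782/85) = 85/1782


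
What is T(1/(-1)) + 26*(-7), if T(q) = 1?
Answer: -181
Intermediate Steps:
T(1/(-1)) + 26*(-7) = 1 + 26*(-7) = 1 - 182 = -181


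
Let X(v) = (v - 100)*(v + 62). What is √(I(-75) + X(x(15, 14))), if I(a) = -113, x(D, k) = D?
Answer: I*√6658 ≈ 81.597*I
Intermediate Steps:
X(v) = (-100 + v)*(62 + v)
√(I(-75) + X(x(15, 14))) = √(-113 + (-6200 + 15² - 38*15)) = √(-113 + (-6200 + 225 - 570)) = √(-113 - 6545) = √(-6658) = I*√6658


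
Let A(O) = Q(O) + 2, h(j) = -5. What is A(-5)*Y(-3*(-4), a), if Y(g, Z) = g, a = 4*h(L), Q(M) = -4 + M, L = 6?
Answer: -84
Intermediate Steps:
a = -20 (a = 4*(-5) = -20)
A(O) = -2 + O (A(O) = (-4 + O) + 2 = -2 + O)
A(-5)*Y(-3*(-4), a) = (-2 - 5)*(-3*(-4)) = -7*12 = -84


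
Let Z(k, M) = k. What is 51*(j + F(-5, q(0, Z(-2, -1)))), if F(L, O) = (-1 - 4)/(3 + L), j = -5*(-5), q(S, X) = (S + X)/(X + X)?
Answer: 2805/2 ≈ 1402.5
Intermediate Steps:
q(S, X) = (S + X)/(2*X) (q(S, X) = (S + X)/((2*X)) = (S + X)*(1/(2*X)) = (S + X)/(2*X))
j = 25
F(L, O) = -5/(3 + L)
51*(j + F(-5, q(0, Z(-2, -1)))) = 51*(25 - 5/(3 - 5)) = 51*(25 - 5/(-2)) = 51*(25 - 5*(-½)) = 51*(25 + 5/2) = 51*(55/2) = 2805/2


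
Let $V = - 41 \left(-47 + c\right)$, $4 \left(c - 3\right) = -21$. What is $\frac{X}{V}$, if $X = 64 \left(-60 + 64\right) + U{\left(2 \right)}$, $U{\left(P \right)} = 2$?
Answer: $\frac{1032}{8077} \approx 0.12777$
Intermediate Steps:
$c = - \frac{9}{4}$ ($c = 3 + \frac{1}{4} \left(-21\right) = 3 - \frac{21}{4} = - \frac{9}{4} \approx -2.25$)
$X = 258$ ($X = 64 \left(-60 + 64\right) + 2 = 64 \cdot 4 + 2 = 256 + 2 = 258$)
$V = \frac{8077}{4}$ ($V = - 41 \left(-47 - \frac{9}{4}\right) = \left(-41\right) \left(- \frac{197}{4}\right) = \frac{8077}{4} \approx 2019.3$)
$\frac{X}{V} = \frac{258}{\frac{8077}{4}} = 258 \cdot \frac{4}{8077} = \frac{1032}{8077}$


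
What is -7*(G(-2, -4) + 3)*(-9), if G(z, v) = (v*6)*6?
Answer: -8883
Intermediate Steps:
G(z, v) = 36*v (G(z, v) = (6*v)*6 = 36*v)
-7*(G(-2, -4) + 3)*(-9) = -7*(36*(-4) + 3)*(-9) = -7*(-144 + 3)*(-9) = -7*(-141)*(-9) = 987*(-9) = -8883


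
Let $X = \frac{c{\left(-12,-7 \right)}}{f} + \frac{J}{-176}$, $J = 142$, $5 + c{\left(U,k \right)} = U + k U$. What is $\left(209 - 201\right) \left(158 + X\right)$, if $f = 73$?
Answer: $\frac{1015705}{803} \approx 1264.9$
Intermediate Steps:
$c{\left(U,k \right)} = -5 + U + U k$ ($c{\left(U,k \right)} = -5 + \left(U + k U\right) = -5 + \left(U + U k\right) = -5 + U + U k$)
$X = \frac{713}{6424}$ ($X = \frac{-5 - 12 - -84}{73} + \frac{142}{-176} = \left(-5 - 12 + 84\right) \frac{1}{73} + 142 \left(- \frac{1}{176}\right) = 67 \cdot \frac{1}{73} - \frac{71}{88} = \frac{67}{73} - \frac{71}{88} = \frac{713}{6424} \approx 0.11099$)
$\left(209 - 201\right) \left(158 + X\right) = \left(209 - 201\right) \left(158 + \frac{713}{6424}\right) = 8 \cdot \frac{1015705}{6424} = \frac{1015705}{803}$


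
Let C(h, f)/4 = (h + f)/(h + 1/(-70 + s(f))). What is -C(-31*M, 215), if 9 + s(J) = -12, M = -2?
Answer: -100828/5641 ≈ -17.874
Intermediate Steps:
s(J) = -21 (s(J) = -9 - 12 = -21)
C(h, f) = 4*(f + h)/(-1/91 + h) (C(h, f) = 4*((h + f)/(h + 1/(-70 - 21))) = 4*((f + h)/(h + 1/(-91))) = 4*((f + h)/(h - 1/91)) = 4*((f + h)/(-1/91 + h)) = 4*(f + h)/(-1/91 + h))
-C(-31*M, 215) = -364*(215 - 31*(-2))/(-1 + 91*(-31*(-2))) = -364*(215 + 62)/(-1 + 91*62) = -364*277/(-1 + 5642) = -364*277/5641 = -1*100828/5641 = -100828/5641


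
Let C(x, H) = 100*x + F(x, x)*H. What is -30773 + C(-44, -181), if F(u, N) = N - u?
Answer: -35173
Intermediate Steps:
C(x, H) = 100*x (C(x, H) = 100*x + (x - x)*H = 100*x + 0*H = 100*x + 0 = 100*x)
-30773 + C(-44, -181) = -30773 + 100*(-44) = -30773 - 4400 = -35173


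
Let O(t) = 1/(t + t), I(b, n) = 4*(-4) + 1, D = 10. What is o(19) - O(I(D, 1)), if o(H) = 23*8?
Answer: 5521/30 ≈ 184.03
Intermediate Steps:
I(b, n) = -15 (I(b, n) = -16 + 1 = -15)
O(t) = 1/(2*t)
o(H) = 184
o(19) - O(I(D, 1)) = 184 - 1/(2*(-15)) = 184 - (-1)/(2*15) = 184 - 1*(-1/30) = 184 + 1/30 = 5521/30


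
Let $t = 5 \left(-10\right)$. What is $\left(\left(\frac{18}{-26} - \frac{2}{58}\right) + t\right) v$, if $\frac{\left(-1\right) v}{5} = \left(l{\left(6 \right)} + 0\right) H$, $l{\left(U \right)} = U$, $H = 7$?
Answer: $\frac{4016040}{377} \approx 10653.0$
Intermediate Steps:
$v = -210$ ($v = - 5 \left(6 + 0\right) 7 = - 5 \cdot 6 \cdot 7 = \left(-5\right) 42 = -210$)
$t = -50$
$\left(\left(\frac{18}{-26} - \frac{2}{58}\right) + t\right) v = \left(\left(\frac{18}{-26} - \frac{2}{58}\right) - 50\right) \left(-210\right) = \left(\left(18 \left(- \frac{1}{26}\right) - \frac{1}{29}\right) - 50\right) \left(-210\right) = \left(\left(- \frac{9}{13} - \frac{1}{29}\right) - 50\right) \left(-210\right) = \left(- \frac{274}{377} - 50\right) \left(-210\right) = \left(- \frac{19124}{377}\right) \left(-210\right) = \frac{4016040}{377}$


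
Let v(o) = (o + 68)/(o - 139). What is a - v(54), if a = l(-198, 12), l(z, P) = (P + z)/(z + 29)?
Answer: 36428/14365 ≈ 2.5359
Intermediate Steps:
l(z, P) = (P + z)/(29 + z)
a = 186/169 (a = (12 - 198)/(29 - 198) = -186/(-169) = -1/169*(-186) = 186/169 ≈ 1.1006)
v(o) = (68 + o)/(-139 + o)
a - v(54) = 186/169 - (68 + 54)/(-139 + 54) = 186/169 - 122/(-85) = 186/169 - (-1)*122/85 = 186/169 - 1*(-122/85) = 186/169 + 122/85 = 36428/14365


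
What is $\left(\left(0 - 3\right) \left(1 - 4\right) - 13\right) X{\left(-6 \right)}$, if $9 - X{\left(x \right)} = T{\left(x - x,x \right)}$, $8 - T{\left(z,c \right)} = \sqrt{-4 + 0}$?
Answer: $-4 - 8 i \approx -4.0 - 8.0 i$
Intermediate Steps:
$T{\left(z,c \right)} = 8 - 2 i$ ($T{\left(z,c \right)} = 8 - \sqrt{-4 + 0} = 8 - \sqrt{-4} = 8 - 2 i$)
$X{\left(x \right)} = 1 + 2 i$ ($X{\left(x \right)} = 9 - \left(8 - 2 i\right) = 1 + 2 i$)
$\left(\left(0 - 3\right) \left(1 - 4\right) - 13\right) X{\left(-6 \right)} = \left(\left(0 - 3\right) \left(1 - 4\right) - 13\right) \left(1 + 2 i\right) = \left(- 3 \left(1 - 4\right) - 13\right) \left(1 + 2 i\right) = \left(\left(-3\right) \left(-3\right) - 13\right) \left(1 + 2 i\right) = \left(9 - 13\right) \left(1 + 2 i\right) = - 4 \left(1 + 2 i\right) = -4 - 8 i$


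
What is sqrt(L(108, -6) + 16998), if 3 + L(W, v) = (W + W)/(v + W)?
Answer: sqrt(4912167)/17 ≈ 130.37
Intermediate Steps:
L(W, v) = -3 + 2*W/(W + v) (L(W, v) = -3 + (W + W)/(v + W) = -3 + (2*W)/(W + v) = -3 + 2*W/(W + v))
sqrt(L(108, -6) + 16998) = sqrt((-1*108 - 3*(-6))/(108 - 6) + 16998) = sqrt((-108 + 18)/102 + 16998) = sqrt((1/102)*(-90) + 16998) = sqrt(-15/17 + 16998) = sqrt(288951/17) = sqrt(4912167)/17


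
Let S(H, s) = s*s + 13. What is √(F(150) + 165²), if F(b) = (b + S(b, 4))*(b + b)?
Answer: 5*√3237 ≈ 284.47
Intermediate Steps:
S(H, s) = 13 + s² (S(H, s) = s² + 13 = 13 + s²)
F(b) = 2*b*(29 + b) (F(b) = (b + (13 + 4²))*(b + b) = (b + (13 + 16))*(2*b) = (b + 29)*(2*b) = (29 + b)*(2*b) = 2*b*(29 + b))
√(F(150) + 165²) = √(2*150*(29 + 150) + 165²) = √(2*150*179 + 27225) = √(53700 + 27225) = √80925 = 5*√3237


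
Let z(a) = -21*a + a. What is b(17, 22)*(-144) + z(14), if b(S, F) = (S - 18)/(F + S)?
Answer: -3592/13 ≈ -276.31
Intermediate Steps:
z(a) = -20*a
b(S, F) = (-18 + S)/(F + S)
b(17, 22)*(-144) + z(14) = ((-18 + 17)/(22 + 17))*(-144) - 20*14 = (-1/39)*(-144) - 280 = ((1/39)*(-1))*(-144) - 280 = -1/39*(-144) - 280 = 48/13 - 280 = -3592/13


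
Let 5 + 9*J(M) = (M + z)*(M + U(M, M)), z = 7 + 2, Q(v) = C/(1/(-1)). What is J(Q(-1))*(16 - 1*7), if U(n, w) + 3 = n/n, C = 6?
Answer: -29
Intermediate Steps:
Q(v) = -6 (Q(v) = 6/(1/(-1)) = 6/(-1) = 6*(-1) = -6)
U(n, w) = -2 (U(n, w) = -3 + n/n = -3 + 1 = -2)
z = 9
J(M) = -5/9 + (-2 + M)*(9 + M)/9 (J(M) = -5/9 + ((M + 9)*(M - 2))/9 = -5/9 + ((9 + M)*(-2 + M))/9 = -5/9 + ((-2 + M)*(9 + M))/9 = -5/9 + (-2 + M)*(9 + M)/9)
J(Q(-1))*(16 - 1*7) = (-23/9 + (⅑)*(-6)² + (7/9)*(-6))*(16 - 1*7) = (-23/9 + (⅑)*36 - 14/3)*(16 - 7) = (-23/9 + 4 - 14/3)*9 = -29/9*9 = -29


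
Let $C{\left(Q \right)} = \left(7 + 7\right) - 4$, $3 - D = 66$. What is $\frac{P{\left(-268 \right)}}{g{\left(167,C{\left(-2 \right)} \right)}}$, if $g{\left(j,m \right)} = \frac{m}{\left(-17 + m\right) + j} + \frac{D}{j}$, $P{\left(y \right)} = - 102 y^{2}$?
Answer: $\frac{19575200256}{841} \approx 2.3276 \cdot 10^{7}$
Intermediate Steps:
$D = -63$ ($D = 3 - 66 = -63$)
$C{\left(Q \right)} = 10$ ($C{\left(Q \right)} = 14 - 4 = 10$)
$g{\left(j,m \right)} = - \frac{63}{j} + \frac{m}{-17 + j + m}$ ($g{\left(j,m \right)} = \frac{m}{\left(-17 + m\right) + j} - \frac{63}{j} = \frac{m}{-17 + j + m} - \frac{63}{j} = - \frac{63}{j} + \frac{m}{-17 + j + m}$)
$\frac{P{\left(-268 \right)}}{g{\left(167,C{\left(-2 \right)} \right)}} = \frac{\left(-102\right) \left(-268\right)^{2}}{\frac{1}{167} \frac{1}{-17 + 167 + 10} \left(1071 - 10521 - 630 + 167 \cdot 10\right)} = \frac{\left(-102\right) 71824}{\frac{1}{167} \cdot \frac{1}{160} \left(1071 - 10521 - 630 + 1670\right)} = - \frac{7326048}{\frac{1}{167} \cdot \frac{1}{160} \left(-8410\right)} = - \frac{7326048}{- \frac{841}{2672}} = \left(-7326048\right) \left(- \frac{2672}{841}\right) = \frac{19575200256}{841}$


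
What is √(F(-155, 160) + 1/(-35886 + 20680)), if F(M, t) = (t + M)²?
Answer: √5780545694/15206 ≈ 5.0000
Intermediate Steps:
F(M, t) = (M + t)²
√(F(-155, 160) + 1/(-35886 + 20680)) = √((-155 + 160)² + 1/(-35886 + 20680)) = √(5² + 1/(-15206)) = √(25 - 1/15206) = √(380149/15206) = √5780545694/15206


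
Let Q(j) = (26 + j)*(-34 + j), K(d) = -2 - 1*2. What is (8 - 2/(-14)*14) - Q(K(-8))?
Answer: 846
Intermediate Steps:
K(d) = -4 (K(d) = -2 - 2 = -4)
Q(j) = (-34 + j)*(26 + j)
(8 - 2/(-14)*14) - Q(K(-8)) = (8 - 2/(-14)*14) - (-884 + (-4)² - 8*(-4)) = (8 - 2*(-1/14)*14) - (-884 + 16 + 32) = (8 + (⅐)*14) - 1*(-836) = (8 + 2) + 836 = 10 + 836 = 846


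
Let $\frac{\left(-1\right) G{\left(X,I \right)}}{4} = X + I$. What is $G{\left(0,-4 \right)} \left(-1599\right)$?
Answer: $-25584$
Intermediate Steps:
$G{\left(X,I \right)} = - 4 I - 4 X$ ($G{\left(X,I \right)} = - 4 \left(X + I\right) = - 4 \left(I + X\right) = - 4 I - 4 X$)
$G{\left(0,-4 \right)} \left(-1599\right) = \left(\left(-4\right) \left(-4\right) - 0\right) \left(-1599\right) = \left(16 + 0\right) \left(-1599\right) = 16 \left(-1599\right) = -25584$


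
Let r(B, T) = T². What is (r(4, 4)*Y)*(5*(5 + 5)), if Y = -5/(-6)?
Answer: 2000/3 ≈ 666.67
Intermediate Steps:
Y = ⅚ (Y = -5*(-⅙) = ⅚ ≈ 0.83333)
(r(4, 4)*Y)*(5*(5 + 5)) = (4²*(⅚))*(5*(5 + 5)) = (16*(⅚))*(5*10) = (40/3)*50 = 2000/3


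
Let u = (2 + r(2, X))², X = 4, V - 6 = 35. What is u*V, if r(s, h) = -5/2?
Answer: 41/4 ≈ 10.250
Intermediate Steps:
V = 41 (V = 6 + 35 = 41)
r(s, h) = -5/2 (r(s, h) = -5*½ = -5/2)
u = ¼ (u = (2 - 5/2)² = (-½)² = ¼ ≈ 0.25000)
u*V = (¼)*41 = 41/4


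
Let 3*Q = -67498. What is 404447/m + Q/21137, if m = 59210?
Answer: 21649832137/3754565310 ≈ 5.7663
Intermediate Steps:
Q = -67498/3 (Q = (⅓)*(-67498) = -67498/3 ≈ -22499.)
404447/m + Q/21137 = 404447/59210 - 67498/3/21137 = 404447*(1/59210) - 67498/3*1/21137 = 404447/59210 - 67498/63411 = 21649832137/3754565310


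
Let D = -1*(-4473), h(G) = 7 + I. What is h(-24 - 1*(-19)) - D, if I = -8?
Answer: -4474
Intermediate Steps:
h(G) = -1 (h(G) = 7 - 8 = -1)
D = 4473
h(-24 - 1*(-19)) - D = -1 - 1*4473 = -1 - 4473 = -4474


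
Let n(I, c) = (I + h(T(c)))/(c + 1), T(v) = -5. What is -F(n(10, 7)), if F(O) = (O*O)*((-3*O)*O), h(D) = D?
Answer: 1875/4096 ≈ 0.45776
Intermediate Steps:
n(I, c) = (-5 + I)/(1 + c) (n(I, c) = (I - 5)/(c + 1) = (-5 + I)/(1 + c))
F(O) = -3*O⁴ (F(O) = O²*(-3*O²) = -3*O⁴)
-F(n(10, 7)) = -(-3)*((-5 + 10)/(1 + 7))⁴ = -(-3)*(5/8)⁴ = -(-3)*625/4096 = -1*(-1875/4096) = 1875/4096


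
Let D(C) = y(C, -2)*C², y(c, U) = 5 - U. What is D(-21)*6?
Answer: 18522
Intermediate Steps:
D(C) = 7*C² (D(C) = (5 - 1*(-2))*C² = (5 + 2)*C² = 7*C²)
D(-21)*6 = (7*(-21)²)*6 = (7*441)*6 = 3087*6 = 18522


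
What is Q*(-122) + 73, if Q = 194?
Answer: -23595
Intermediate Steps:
Q*(-122) + 73 = 194*(-122) + 73 = -23668 + 73 = -23595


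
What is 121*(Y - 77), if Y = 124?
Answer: 5687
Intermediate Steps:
121*(Y - 77) = 121*(124 - 77) = 121*47 = 5687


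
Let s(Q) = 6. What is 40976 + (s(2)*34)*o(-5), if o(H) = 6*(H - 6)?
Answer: 27512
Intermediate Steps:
o(H) = -36 + 6*H (o(H) = 6*(-6 + H) = -36 + 6*H)
40976 + (s(2)*34)*o(-5) = 40976 + (6*34)*(-36 + 6*(-5)) = 40976 + 204*(-36 - 30) = 40976 + 204*(-66) = 40976 - 13464 = 27512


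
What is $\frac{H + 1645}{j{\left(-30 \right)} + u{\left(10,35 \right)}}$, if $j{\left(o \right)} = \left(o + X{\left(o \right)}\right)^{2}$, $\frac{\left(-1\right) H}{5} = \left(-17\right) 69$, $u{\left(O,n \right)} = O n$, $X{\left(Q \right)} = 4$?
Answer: $\frac{3755}{513} \approx 7.3197$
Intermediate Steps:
$H = 5865$ ($H = - 5 \left(\left(-17\right) 69\right) = \left(-5\right) \left(-1173\right) = 5865$)
$j{\left(o \right)} = \left(4 + o\right)^{2}$ ($j{\left(o \right)} = \left(o + 4\right)^{2} = \left(4 + o\right)^{2}$)
$\frac{H + 1645}{j{\left(-30 \right)} + u{\left(10,35 \right)}} = \frac{5865 + 1645}{\left(4 - 30\right)^{2} + 10 \cdot 35} = \frac{7510}{\left(-26\right)^{2} + 350} = \frac{7510}{676 + 350} = \frac{7510}{1026} = 7510 \cdot \frac{1}{1026} = \frac{3755}{513}$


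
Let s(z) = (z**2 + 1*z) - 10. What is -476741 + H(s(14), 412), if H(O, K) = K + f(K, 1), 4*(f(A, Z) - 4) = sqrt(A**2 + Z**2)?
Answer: -476325 + sqrt(169745)/4 ≈ -4.7622e+5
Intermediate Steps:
s(z) = -10 + z + z**2 (s(z) = (z**2 + z) - 10 = (z + z**2) - 10 = -10 + z + z**2)
f(A, Z) = 4 + sqrt(A**2 + Z**2)/4
H(O, K) = 4 + K + sqrt(1 + K**2)/4 (H(O, K) = K + (4 + sqrt(K**2 + 1**2)/4) = K + (4 + sqrt(K**2 + 1)/4) = K + (4 + sqrt(1 + K**2)/4) = 4 + K + sqrt(1 + K**2)/4)
-476741 + H(s(14), 412) = -476741 + (4 + 412 + sqrt(1 + 412**2)/4) = -476741 + (4 + 412 + sqrt(1 + 169744)/4) = -476741 + (4 + 412 + sqrt(169745)/4) = -476741 + (416 + sqrt(169745)/4) = -476325 + sqrt(169745)/4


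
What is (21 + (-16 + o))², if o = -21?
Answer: 256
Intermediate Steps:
(21 + (-16 + o))² = (21 + (-16 - 21))² = (21 - 37)² = (-16)² = 256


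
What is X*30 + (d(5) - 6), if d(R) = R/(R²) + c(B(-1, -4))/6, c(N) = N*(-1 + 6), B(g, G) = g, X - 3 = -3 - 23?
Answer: -20899/30 ≈ -696.63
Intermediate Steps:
X = -23 (X = 3 + (-3 - 23) = 3 - 26 = -23)
c(N) = 5*N (c(N) = N*5 = 5*N)
d(R) = -⅚ + 1/R (d(R) = R/(R²) + (5*(-1))/6 = R/R² - 5*⅙ = 1/R - ⅚ = -⅚ + 1/R)
X*30 + (d(5) - 6) = -23*30 + ((-⅚ + 1/5) - 6) = -690 + ((-⅚ + ⅕) - 6) = -690 + (-19/30 - 6) = -690 - 199/30 = -20899/30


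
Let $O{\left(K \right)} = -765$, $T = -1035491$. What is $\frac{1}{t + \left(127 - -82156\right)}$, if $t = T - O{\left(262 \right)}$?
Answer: $- \frac{1}{952443} \approx -1.0499 \cdot 10^{-6}$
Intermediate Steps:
$t = -1034726$ ($t = -1035491 - -765 = -1035491 + 765 = -1034726$)
$\frac{1}{t + \left(127 - -82156\right)} = \frac{1}{-1034726 + \left(127 - -82156\right)} = \frac{1}{-1034726 + \left(127 + 82156\right)} = \frac{1}{-1034726 + 82283} = \frac{1}{-952443} = - \frac{1}{952443}$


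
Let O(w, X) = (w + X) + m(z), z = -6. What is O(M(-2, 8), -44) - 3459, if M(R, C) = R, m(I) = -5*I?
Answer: -3475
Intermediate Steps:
O(w, X) = 30 + X + w (O(w, X) = (w + X) - 5*(-6) = (X + w) + 30 = 30 + X + w)
O(M(-2, 8), -44) - 3459 = (30 - 44 - 2) - 3459 = -16 - 3459 = -3475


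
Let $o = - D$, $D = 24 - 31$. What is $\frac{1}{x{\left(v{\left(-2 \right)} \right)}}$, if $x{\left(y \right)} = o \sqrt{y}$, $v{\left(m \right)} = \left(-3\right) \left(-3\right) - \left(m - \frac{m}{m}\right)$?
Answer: $\frac{\sqrt{3}}{42} \approx 0.041239$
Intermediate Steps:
$D = -7$
$v{\left(m \right)} = 10 - m$ ($v{\left(m \right)} = 9 - \left(-1 + m\right) = 10 - m$)
$o = 7$ ($o = \left(-1\right) \left(-7\right) = 7$)
$x{\left(y \right)} = 7 \sqrt{y}$
$\frac{1}{x{\left(v{\left(-2 \right)} \right)}} = \frac{1}{7 \sqrt{10 - -2}} = \frac{1}{7 \sqrt{10 + 2}} = \frac{1}{7 \sqrt{12}} = \frac{1}{7 \cdot 2 \sqrt{3}} = \frac{1}{14 \sqrt{3}} = \frac{\sqrt{3}}{42}$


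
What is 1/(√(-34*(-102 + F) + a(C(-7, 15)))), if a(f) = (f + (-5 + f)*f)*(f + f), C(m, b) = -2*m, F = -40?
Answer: √3/162 ≈ 0.010692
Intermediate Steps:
a(f) = 2*f*(f + f*(-5 + f)) (a(f) = (f + f*(-5 + f))*(2*f) = 2*f*(f + f*(-5 + f)))
1/(√(-34*(-102 + F) + a(C(-7, 15)))) = 1/(√(-34*(-102 - 40) + 2*(-2*(-7))²*(-4 - 2*(-7)))) = 1/(√(-34*(-142) + 2*14²*(-4 + 14))) = 1/(√(4828 + 2*196*10)) = 1/(√(4828 + 3920)) = 1/(√8748) = 1/(54*√3) = √3/162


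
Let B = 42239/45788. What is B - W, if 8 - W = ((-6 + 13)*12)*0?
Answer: -324065/45788 ≈ -7.0775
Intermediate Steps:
B = 42239/45788 (B = 42239*(1/45788) = 42239/45788 ≈ 0.92249)
W = 8 (W = 8 - (-6 + 13)*12*0 = 8 - 7*12*0 = 8 - 84*0 = 8 - 1*0 = 8 + 0 = 8)
B - W = 42239/45788 - 1*8 = 42239/45788 - 8 = -324065/45788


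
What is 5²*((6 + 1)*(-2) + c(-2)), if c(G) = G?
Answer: -400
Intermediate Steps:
5²*((6 + 1)*(-2) + c(-2)) = 5²*((6 + 1)*(-2) - 2) = 25*(7*(-2) - 2) = 25*(-14 - 2) = 25*(-16) = -400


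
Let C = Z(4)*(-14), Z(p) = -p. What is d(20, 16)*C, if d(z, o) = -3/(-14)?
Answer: 12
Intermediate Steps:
d(z, o) = 3/14 (d(z, o) = -3*(-1/14) = 3/14)
C = 56 (C = -1*4*(-14) = -4*(-14) = 56)
d(20, 16)*C = (3/14)*56 = 12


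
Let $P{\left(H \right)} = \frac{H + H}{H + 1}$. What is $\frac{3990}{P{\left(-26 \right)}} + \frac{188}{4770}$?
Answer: $\frac{118954319}{62010} \approx 1918.3$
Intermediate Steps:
$P{\left(H \right)} = \frac{2 H}{1 + H}$
$\frac{3990}{P{\left(-26 \right)}} + \frac{188}{4770} = \frac{3990}{2 \left(-26\right) \frac{1}{1 - 26}} + \frac{188}{4770} = \frac{3990}{2 \left(-26\right) \frac{1}{-25}} + 188 \cdot \frac{1}{4770} = \frac{3990}{2 \left(-26\right) \left(- \frac{1}{25}\right)} + \frac{94}{2385} = \frac{3990}{\frac{52}{25}} + \frac{94}{2385} = 3990 \cdot \frac{25}{52} + \frac{94}{2385} = \frac{49875}{26} + \frac{94}{2385} = \frac{118954319}{62010}$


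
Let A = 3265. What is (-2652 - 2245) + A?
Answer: -1632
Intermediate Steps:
(-2652 - 2245) + A = (-2652 - 2245) + 3265 = -4897 + 3265 = -1632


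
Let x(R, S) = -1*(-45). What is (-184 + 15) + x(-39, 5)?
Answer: -124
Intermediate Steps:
x(R, S) = 45
(-184 + 15) + x(-39, 5) = (-184 + 15) + 45 = -169 + 45 = -124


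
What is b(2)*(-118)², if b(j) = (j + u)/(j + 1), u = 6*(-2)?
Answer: -139240/3 ≈ -46413.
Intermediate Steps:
u = -12
b(j) = (-12 + j)/(1 + j) (b(j) = (j - 12)/(j + 1) = (-12 + j)/(1 + j))
b(2)*(-118)² = ((-12 + 2)/(1 + 2))*(-118)² = (-10/3)*13924 = ((⅓)*(-10))*13924 = -10/3*13924 = -139240/3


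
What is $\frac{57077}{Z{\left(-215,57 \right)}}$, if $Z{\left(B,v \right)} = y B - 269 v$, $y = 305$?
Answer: $- \frac{57077}{80908} \approx -0.70546$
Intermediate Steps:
$Z{\left(B,v \right)} = - 269 v + 305 B$ ($Z{\left(B,v \right)} = 305 B - 269 v = - 269 v + 305 B$)
$\frac{57077}{Z{\left(-215,57 \right)}} = \frac{57077}{\left(-269\right) 57 + 305 \left(-215\right)} = \frac{57077}{-15333 - 65575} = \frac{57077}{-80908} = 57077 \left(- \frac{1}{80908}\right) = - \frac{57077}{80908}$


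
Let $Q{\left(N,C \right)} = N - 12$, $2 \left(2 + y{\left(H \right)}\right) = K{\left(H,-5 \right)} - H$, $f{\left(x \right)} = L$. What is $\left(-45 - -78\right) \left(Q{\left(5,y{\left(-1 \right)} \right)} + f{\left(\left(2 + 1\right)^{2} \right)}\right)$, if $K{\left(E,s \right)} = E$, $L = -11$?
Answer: $-594$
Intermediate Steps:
$f{\left(x \right)} = -11$
$y{\left(H \right)} = -2$ ($y{\left(H \right)} = -2 + \frac{H - H}{2} = -2 + \frac{1}{2} \cdot 0 = -2 + 0 = -2$)
$Q{\left(N,C \right)} = -12 + N$
$\left(-45 - -78\right) \left(Q{\left(5,y{\left(-1 \right)} \right)} + f{\left(\left(2 + 1\right)^{2} \right)}\right) = \left(-45 - -78\right) \left(\left(-12 + 5\right) - 11\right) = \left(-45 + 78\right) \left(-7 - 11\right) = 33 \left(-18\right) = -594$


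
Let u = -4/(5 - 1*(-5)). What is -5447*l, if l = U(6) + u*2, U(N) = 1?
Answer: -5447/5 ≈ -1089.4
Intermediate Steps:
u = -2/5 (u = -4/(5 + 5) = -4/10 = -4*1/10 = -2/5 ≈ -0.40000)
l = 1/5 (l = 1 - 2/5*2 = 1 - 4/5 = 1/5 ≈ 0.20000)
-5447*l = -5447*1/5 = -5447/5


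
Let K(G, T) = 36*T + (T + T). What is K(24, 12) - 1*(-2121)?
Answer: 2577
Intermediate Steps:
K(G, T) = 38*T (K(G, T) = 36*T + 2*T = 38*T)
K(24, 12) - 1*(-2121) = 38*12 - 1*(-2121) = 456 + 2121 = 2577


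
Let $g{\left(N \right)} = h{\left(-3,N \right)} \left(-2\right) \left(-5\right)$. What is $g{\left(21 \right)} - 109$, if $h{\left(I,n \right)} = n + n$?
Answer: $311$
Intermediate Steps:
$h{\left(I,n \right)} = 2 n$
$g{\left(N \right)} = 20 N$ ($g{\left(N \right)} = 2 N \left(-2\right) \left(-5\right) = - 4 N \left(-5\right) = 20 N$)
$g{\left(21 \right)} - 109 = 20 \cdot 21 - 109 = 420 - 109 = 311$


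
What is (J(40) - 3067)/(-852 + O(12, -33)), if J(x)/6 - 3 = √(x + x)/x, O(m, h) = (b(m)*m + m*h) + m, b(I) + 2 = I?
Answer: 3049/1116 - √5/1860 ≈ 2.7309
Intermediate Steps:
b(I) = -2 + I
O(m, h) = m + h*m + m*(-2 + m) (O(m, h) = ((-2 + m)*m + m*h) + m = (m*(-2 + m) + h*m) + m = (h*m + m*(-2 + m)) + m = m + h*m + m*(-2 + m))
J(x) = 18 + 6*√2/√x (J(x) = 18 + 6*(√(x + x)/x) = 18 + 6*(√(2*x)/x) = 18 + 6*((√2*√x)/x) = 18 + 6*(√2/√x) = 18 + 6*√2/√x)
(J(40) - 3067)/(-852 + O(12, -33)) = ((18 + 6*√2/√40) - 3067)/(-852 + 12*(-1 - 33 + 12)) = ((18 + 6*√2*(√10/20)) - 3067)/(-852 + 12*(-22)) = ((18 + 3*√5/5) - 3067)/(-852 - 264) = (-3049 + 3*√5/5)/(-1116) = (-3049 + 3*√5/5)*(-1/1116) = 3049/1116 - √5/1860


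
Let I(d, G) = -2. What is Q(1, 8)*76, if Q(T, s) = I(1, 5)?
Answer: -152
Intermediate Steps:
Q(T, s) = -2
Q(1, 8)*76 = -2*76 = -152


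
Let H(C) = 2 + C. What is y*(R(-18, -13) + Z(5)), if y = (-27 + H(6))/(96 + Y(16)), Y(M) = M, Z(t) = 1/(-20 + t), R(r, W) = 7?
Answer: -247/210 ≈ -1.1762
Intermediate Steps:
y = -19/112 (y = (-27 + (2 + 6))/(96 + 16) = (-27 + 8)/112 = -19*1/112 = -19/112 ≈ -0.16964)
y*(R(-18, -13) + Z(5)) = -19*(7 + 1/(-20 + 5))/112 = -19*(7 + 1/(-15))/112 = -19*(7 - 1/15)/112 = -19/112*104/15 = -247/210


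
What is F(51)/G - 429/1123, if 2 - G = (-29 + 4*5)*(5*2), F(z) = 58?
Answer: 12833/51658 ≈ 0.24842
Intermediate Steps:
G = 92 (G = 2 - (-29 + 4*5)*5*2 = 2 - (-29 + 20)*10 = 2 - (-9)*10 = 2 - 1*(-90) = 2 + 90 = 92)
F(51)/G - 429/1123 = 58/92 - 429/1123 = 58*(1/92) - 429*1/1123 = 29/46 - 429/1123 = 12833/51658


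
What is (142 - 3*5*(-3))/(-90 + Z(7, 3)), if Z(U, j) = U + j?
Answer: -187/80 ≈ -2.3375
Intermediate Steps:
(142 - 3*5*(-3))/(-90 + Z(7, 3)) = (142 - 3*5*(-3))/(-90 + (7 + 3)) = (142 - 15*(-3))/(-90 + 10) = (142 + 45)/(-80) = 187*(-1/80) = -187/80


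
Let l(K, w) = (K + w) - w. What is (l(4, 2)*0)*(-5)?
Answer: 0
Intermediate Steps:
l(K, w) = K
(l(4, 2)*0)*(-5) = (4*0)*(-5) = 0*(-5) = 0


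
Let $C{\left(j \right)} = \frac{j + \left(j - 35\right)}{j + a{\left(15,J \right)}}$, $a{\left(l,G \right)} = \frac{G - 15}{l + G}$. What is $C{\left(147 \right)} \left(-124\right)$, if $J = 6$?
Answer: $- \frac{112406}{513} \approx -219.11$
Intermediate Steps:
$a{\left(l,G \right)} = \frac{-15 + G}{G + l}$
$C{\left(j \right)} = \frac{-35 + 2 j}{- \frac{3}{7} + j}$ ($C{\left(j \right)} = \frac{j + \left(j - 35\right)}{j + \frac{-15 + 6}{6 + 15}} = \frac{j + \left(j - 35\right)}{j + \frac{1}{21} \left(-9\right)} = \frac{j + \left(-35 + j\right)}{j + \frac{1}{21} \left(-9\right)} = \frac{-35 + 2 j}{j - \frac{3}{7}} = \frac{-35 + 2 j}{- \frac{3}{7} + j}$)
$C{\left(147 \right)} \left(-124\right) = \frac{7 \left(-35 + 2 \cdot 147\right)}{-3 + 7 \cdot 147} \left(-124\right) = \frac{7 \left(-35 + 294\right)}{-3 + 1029} \left(-124\right) = 7 \cdot \frac{1}{1026} \cdot 259 \left(-124\right) = \frac{1813}{1026} \left(-124\right) = - \frac{112406}{513}$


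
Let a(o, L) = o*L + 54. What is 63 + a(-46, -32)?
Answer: 1589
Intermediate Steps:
a(o, L) = 54 + L*o (a(o, L) = L*o + 54 = 54 + L*o)
63 + a(-46, -32) = 63 + (54 - 32*(-46)) = 63 + (54 + 1472) = 63 + 1526 = 1589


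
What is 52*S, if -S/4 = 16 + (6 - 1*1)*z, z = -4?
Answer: 832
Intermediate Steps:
S = 16 (S = -4*(16 + (6 - 1*1)*(-4)) = -4*(16 + (6 - 1)*(-4)) = -4*(16 + 5*(-4)) = -4*(16 - 20) = -4*(-4) = 16)
52*S = 52*16 = 832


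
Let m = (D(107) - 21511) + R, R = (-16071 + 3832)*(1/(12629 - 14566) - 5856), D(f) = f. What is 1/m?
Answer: 1937/138786410899 ≈ 1.3957e-8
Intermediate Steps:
R = 138827870447/1937 (R = -12239*(1/(-1937) - 5856) = -12239*(-1/1937 - 5856) = -12239*(-11343073/1937) = 138827870447/1937 ≈ 7.1672e+7)
m = 138786410899/1937 (m = (107 - 21511) + 138827870447/1937 = -21404 + 138827870447/1937 = 138786410899/1937 ≈ 7.1650e+7)
1/m = 1/(138786410899/1937) = 1937/138786410899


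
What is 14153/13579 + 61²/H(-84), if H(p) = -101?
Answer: -49098006/1371479 ≈ -35.799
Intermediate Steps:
14153/13579 + 61²/H(-84) = 14153/13579 + 61²/(-101) = 14153*(1/13579) + 3721*(-1/101) = 14153/13579 - 3721/101 = -49098006/1371479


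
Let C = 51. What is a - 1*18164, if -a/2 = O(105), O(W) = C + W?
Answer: -18476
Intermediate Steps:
O(W) = 51 + W
a = -312 (a = -2*(51 + 105) = -2*156 = -312)
a - 1*18164 = -312 - 1*18164 = -312 - 18164 = -18476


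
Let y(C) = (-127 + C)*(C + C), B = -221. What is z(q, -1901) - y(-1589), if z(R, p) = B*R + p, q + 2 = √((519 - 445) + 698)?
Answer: -5454907 - 442*√193 ≈ -5.4610e+6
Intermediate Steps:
q = -2 + 2*√193 (q = -2 + √((519 - 445) + 698) = -2 + √(74 + 698) = -2 + √772 = -2 + 2*√193 ≈ 25.785)
y(C) = 2*C*(-127 + C) (y(C) = (-127 + C)*(2*C) = 2*C*(-127 + C))
z(R, p) = p - 221*R (z(R, p) = -221*R + p = p - 221*R)
z(q, -1901) - y(-1589) = (-1901 - 221*(-2 + 2*√193)) - 2*(-1589)*(-127 - 1589) = (-1901 + (442 - 442*√193)) - 2*(-1589)*(-1716) = (-1459 - 442*√193) - 1*5453448 = (-1459 - 442*√193) - 5453448 = -5454907 - 442*√193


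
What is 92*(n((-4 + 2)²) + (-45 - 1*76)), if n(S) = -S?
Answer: -11500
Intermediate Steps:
92*(n((-4 + 2)²) + (-45 - 1*76)) = 92*(-(-4 + 2)² + (-45 - 1*76)) = 92*(-1*(-2)² + (-45 - 76)) = 92*(-1*4 - 121) = 92*(-4 - 121) = 92*(-125) = -11500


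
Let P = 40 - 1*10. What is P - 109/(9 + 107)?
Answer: 3371/116 ≈ 29.060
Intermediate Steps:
P = 30 (P = 40 - 10 = 30)
P - 109/(9 + 107) = 30 - 109/(9 + 107) = 30 - 109/116 = 3371/116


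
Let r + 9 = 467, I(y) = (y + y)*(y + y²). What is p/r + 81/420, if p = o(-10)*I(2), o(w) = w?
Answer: -10617/32060 ≈ -0.33116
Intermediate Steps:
I(y) = 2*y*(y + y²) (I(y) = (2*y)*(y + y²) = 2*y*(y + y²))
r = 458 (r = -9 + 467 = 458)
p = -240 (p = -20*2²*(1 + 2) = -20*4*3 = -10*24 = -240)
p/r + 81/420 = -240/458 + 81/420 = -240*1/458 + 81*(1/420) = -120/229 + 27/140 = -10617/32060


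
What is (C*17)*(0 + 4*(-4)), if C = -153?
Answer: 41616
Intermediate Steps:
(C*17)*(0 + 4*(-4)) = (-153*17)*(0 + 4*(-4)) = -2601*(0 - 16) = -2601*(-16) = 41616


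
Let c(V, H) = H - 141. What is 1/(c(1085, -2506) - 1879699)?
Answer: -1/1882346 ≈ -5.3125e-7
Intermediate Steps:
c(V, H) = -141 + H
1/(c(1085, -2506) - 1879699) = 1/((-141 - 2506) - 1879699) = 1/(-2647 - 1879699) = 1/(-1882346) = -1/1882346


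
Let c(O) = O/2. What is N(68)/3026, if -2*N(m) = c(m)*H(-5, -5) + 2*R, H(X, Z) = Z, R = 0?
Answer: 5/178 ≈ 0.028090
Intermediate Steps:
c(O) = O/2 (c(O) = O*(½) = O/2)
N(m) = 5*m/4 (N(m) = -((m/2)*(-5) + 2*0)/2 = -(-5*m/2 + 0)/2 = -(-5)*m/4 = 5*m/4)
N(68)/3026 = ((5/4)*68)/3026 = 85*(1/3026) = 5/178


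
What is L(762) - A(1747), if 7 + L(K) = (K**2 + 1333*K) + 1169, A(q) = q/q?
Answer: 1597551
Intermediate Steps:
A(q) = 1
L(K) = 1162 + K**2 + 1333*K (L(K) = -7 + ((K**2 + 1333*K) + 1169) = -7 + (1169 + K**2 + 1333*K) = 1162 + K**2 + 1333*K)
L(762) - A(1747) = (1162 + 762**2 + 1333*762) - 1*1 = (1162 + 580644 + 1015746) - 1 = 1597552 - 1 = 1597551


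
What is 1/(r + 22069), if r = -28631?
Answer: -1/6562 ≈ -0.00015239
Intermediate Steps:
1/(r + 22069) = 1/(-28631 + 22069) = 1/(-6562) = -1/6562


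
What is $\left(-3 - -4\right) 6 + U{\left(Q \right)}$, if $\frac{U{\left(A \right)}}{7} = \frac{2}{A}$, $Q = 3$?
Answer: $\frac{32}{3} \approx 10.667$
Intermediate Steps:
$U{\left(A \right)} = \frac{14}{A}$ ($U{\left(A \right)} = 7 \frac{2}{A} = \frac{14}{A}$)
$\left(-3 - -4\right) 6 + U{\left(Q \right)} = \left(-3 - -4\right) 6 + \frac{14}{3} = \left(-3 + 4\right) 6 + 14 \cdot \frac{1}{3} = 1 \cdot 6 + \frac{14}{3} = 6 + \frac{14}{3} = \frac{32}{3}$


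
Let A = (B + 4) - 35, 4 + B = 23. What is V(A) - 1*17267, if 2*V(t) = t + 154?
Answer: -17196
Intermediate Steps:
B = 19 (B = -4 + 23 = 19)
A = -12 (A = (19 + 4) - 35 = 23 - 35 = -12)
V(t) = 77 + t/2 (V(t) = (t + 154)/2 = (154 + t)/2 = 77 + t/2)
V(A) - 1*17267 = (77 + (1/2)*(-12)) - 1*17267 = (77 - 6) - 17267 = 71 - 17267 = -17196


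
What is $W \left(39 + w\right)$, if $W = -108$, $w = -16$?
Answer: $-2484$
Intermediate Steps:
$W \left(39 + w\right) = - 108 \left(39 - 16\right) = \left(-108\right) 23 = -2484$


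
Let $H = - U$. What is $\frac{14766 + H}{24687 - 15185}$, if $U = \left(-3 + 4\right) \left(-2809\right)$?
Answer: $\frac{17575}{9502} \approx 1.8496$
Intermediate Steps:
$U = -2809$ ($U = 1 \left(-2809\right) = -2809$)
$H = 2809$ ($H = \left(-1\right) \left(-2809\right) = 2809$)
$\frac{14766 + H}{24687 - 15185} = \frac{14766 + 2809}{24687 - 15185} = \frac{17575}{9502}$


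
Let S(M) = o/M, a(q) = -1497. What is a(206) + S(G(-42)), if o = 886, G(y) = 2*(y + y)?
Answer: -126191/84 ≈ -1502.3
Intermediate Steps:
G(y) = 4*y (G(y) = 2*(2*y) = 4*y)
S(M) = 886/M
a(206) + S(G(-42)) = -1497 + 886/((4*(-42))) = -1497 + 886/(-168) = -1497 + 886*(-1/168) = -1497 - 443/84 = -126191/84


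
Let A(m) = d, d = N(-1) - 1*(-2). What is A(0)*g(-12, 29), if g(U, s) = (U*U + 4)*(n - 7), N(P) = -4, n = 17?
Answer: -2960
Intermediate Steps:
g(U, s) = 40 + 10*U² (g(U, s) = (U*U + 4)*(17 - 7) = (U² + 4)*10 = (4 + U²)*10 = 40 + 10*U²)
d = -2 (d = -4 - 1*(-2) = -4 + 2 = -2)
A(m) = -2
A(0)*g(-12, 29) = -2*(40 + 10*(-12)²) = -2*(40 + 10*144) = -2*(40 + 1440) = -2*1480 = -2960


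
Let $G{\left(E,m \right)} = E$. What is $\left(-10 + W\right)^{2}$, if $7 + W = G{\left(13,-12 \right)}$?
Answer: $16$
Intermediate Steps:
$W = 6$ ($W = -7 + 13 = 6$)
$\left(-10 + W\right)^{2} = \left(-10 + 6\right)^{2} = \left(-4\right)^{2} = 16$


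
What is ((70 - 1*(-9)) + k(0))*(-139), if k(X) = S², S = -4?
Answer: -13205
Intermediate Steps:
k(X) = 16 (k(X) = (-4)² = 16)
((70 - 1*(-9)) + k(0))*(-139) = ((70 - 1*(-9)) + 16)*(-139) = ((70 + 9) + 16)*(-139) = (79 + 16)*(-139) = 95*(-139) = -13205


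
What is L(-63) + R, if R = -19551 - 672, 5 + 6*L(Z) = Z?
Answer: -60703/3 ≈ -20234.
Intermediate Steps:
L(Z) = -5/6 + Z/6
R = -20223
L(-63) + R = (-5/6 + (1/6)*(-63)) - 20223 = (-5/6 - 21/2) - 20223 = -34/3 - 20223 = -60703/3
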